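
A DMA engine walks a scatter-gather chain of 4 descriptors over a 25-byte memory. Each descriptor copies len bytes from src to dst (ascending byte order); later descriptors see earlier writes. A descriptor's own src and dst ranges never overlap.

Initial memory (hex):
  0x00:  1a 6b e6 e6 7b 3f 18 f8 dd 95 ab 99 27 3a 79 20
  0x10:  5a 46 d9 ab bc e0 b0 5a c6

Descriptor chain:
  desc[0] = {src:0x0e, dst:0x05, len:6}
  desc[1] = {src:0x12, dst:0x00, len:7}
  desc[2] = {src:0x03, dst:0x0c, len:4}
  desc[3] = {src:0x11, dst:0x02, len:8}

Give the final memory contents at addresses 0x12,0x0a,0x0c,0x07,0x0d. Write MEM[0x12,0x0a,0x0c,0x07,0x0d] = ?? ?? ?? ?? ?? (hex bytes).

MEM[0x12,0x0a,0x0c,0x07,0x0d] = d9 ab e0 b0 b0

[0] 0x0e->0x05 len=6 : 79 20 5a 46 d9 ab
[1] 0x12->0x00 len=7 : d9 ab bc e0 b0 5a c6
[2] 0x03->0x0c len=4 : e0 b0 5a c6
[3] 0x11->0x02 len=8 : 46 d9 ab bc e0 b0 5a c6
query mem[0x12]=0xd9, mem[0x0a]=0xab, mem[0x0c]=0xe0, mem[0x07]=0xb0, mem[0x0d]=0xb0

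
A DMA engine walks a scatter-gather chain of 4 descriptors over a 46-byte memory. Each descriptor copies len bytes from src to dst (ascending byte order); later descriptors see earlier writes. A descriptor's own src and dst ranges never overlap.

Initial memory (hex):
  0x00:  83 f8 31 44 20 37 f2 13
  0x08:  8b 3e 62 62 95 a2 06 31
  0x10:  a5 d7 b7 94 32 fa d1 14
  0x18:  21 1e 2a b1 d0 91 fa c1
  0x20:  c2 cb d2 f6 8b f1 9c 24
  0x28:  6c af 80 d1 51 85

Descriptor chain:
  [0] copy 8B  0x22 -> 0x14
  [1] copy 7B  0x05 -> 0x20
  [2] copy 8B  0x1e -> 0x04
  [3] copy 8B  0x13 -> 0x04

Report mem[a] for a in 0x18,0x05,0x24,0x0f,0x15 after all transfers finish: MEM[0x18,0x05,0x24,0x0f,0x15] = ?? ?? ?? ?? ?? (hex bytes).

MEM[0x18,0x05,0x24,0x0f,0x15] = 9c d2 3e 31 f6

[0] 0x22->0x14 len=8 : d2 f6 8b f1 9c 24 6c af
[1] 0x05->0x20 len=7 : 37 f2 13 8b 3e 62 62
[2] 0x1e->0x04 len=8 : fa c1 37 f2 13 8b 3e 62
[3] 0x13->0x04 len=8 : 94 d2 f6 8b f1 9c 24 6c
query mem[0x18]=0x9c, mem[0x05]=0xd2, mem[0x24]=0x3e, mem[0x0f]=0x31, mem[0x15]=0xf6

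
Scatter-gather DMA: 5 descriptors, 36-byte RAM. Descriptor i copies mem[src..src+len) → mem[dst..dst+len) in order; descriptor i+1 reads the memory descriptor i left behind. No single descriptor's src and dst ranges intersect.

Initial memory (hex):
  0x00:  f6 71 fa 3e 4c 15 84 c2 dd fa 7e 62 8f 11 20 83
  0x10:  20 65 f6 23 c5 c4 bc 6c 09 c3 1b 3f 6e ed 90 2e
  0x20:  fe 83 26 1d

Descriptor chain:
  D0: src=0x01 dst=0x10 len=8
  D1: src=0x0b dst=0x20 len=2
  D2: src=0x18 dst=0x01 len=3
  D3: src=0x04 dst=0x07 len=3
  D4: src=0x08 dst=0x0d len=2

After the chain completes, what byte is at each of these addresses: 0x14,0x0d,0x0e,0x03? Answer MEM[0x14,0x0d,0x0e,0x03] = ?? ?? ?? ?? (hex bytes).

MEM[0x14,0x0d,0x0e,0x03] = 15 15 84 1b

  after D0: wrote 8B at 0x10 = 71fa3e4c1584c2dd
  after D1: wrote 2B at 0x20 = 628f
  after D2: wrote 3B at 0x01 = 09c31b
  after D3: wrote 3B at 0x07 = 4c1584
  after D4: wrote 2B at 0x0d = 1584
query mem[0x14]=0x15, mem[0x0d]=0x15, mem[0x0e]=0x84, mem[0x03]=0x1b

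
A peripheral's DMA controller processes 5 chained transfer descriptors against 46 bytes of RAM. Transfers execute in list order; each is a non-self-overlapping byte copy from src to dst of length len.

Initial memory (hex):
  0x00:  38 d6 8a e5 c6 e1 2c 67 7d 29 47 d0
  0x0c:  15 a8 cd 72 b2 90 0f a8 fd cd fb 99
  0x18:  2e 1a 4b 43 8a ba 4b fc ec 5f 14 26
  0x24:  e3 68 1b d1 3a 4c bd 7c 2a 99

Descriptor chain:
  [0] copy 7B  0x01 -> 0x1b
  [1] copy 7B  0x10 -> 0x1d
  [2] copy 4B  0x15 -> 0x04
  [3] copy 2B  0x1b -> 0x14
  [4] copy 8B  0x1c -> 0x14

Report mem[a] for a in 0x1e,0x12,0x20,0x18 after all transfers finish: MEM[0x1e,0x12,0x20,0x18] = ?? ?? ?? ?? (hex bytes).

  after D0: wrote 7B at 0x1b = d68ae5c6e12c67
  after D1: wrote 7B at 0x1d = b2900fa8fdcdfb
  after D2: wrote 4B at 0x04 = cdfb992e
  after D3: wrote 2B at 0x14 = d68a
  after D4: wrote 8B at 0x14 = 8ab2900fa8fdcdfb
query mem[0x1e]=0x90, mem[0x12]=0x0f, mem[0x20]=0xa8, mem[0x18]=0xa8

MEM[0x1e,0x12,0x20,0x18] = 90 0f a8 a8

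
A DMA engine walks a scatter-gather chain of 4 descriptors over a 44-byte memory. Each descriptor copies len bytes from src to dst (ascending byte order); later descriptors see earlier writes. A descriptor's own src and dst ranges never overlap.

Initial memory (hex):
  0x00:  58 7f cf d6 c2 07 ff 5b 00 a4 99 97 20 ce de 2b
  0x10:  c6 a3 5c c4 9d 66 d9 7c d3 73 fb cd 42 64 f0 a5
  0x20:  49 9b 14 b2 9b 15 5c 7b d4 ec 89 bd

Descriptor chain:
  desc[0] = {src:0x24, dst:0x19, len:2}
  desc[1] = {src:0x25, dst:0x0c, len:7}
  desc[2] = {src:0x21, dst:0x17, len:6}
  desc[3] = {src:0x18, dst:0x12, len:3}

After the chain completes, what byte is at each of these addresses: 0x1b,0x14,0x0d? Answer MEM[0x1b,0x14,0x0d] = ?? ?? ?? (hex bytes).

  after D0: wrote 2B at 0x19 = 9b15
  after D1: wrote 7B at 0x0c = 155c7bd4ec89bd
  after D2: wrote 6B at 0x17 = 9b14b29b155c
  after D3: wrote 3B at 0x12 = 14b29b
query mem[0x1b]=0x15, mem[0x14]=0x9b, mem[0x0d]=0x5c

MEM[0x1b,0x14,0x0d] = 15 9b 5c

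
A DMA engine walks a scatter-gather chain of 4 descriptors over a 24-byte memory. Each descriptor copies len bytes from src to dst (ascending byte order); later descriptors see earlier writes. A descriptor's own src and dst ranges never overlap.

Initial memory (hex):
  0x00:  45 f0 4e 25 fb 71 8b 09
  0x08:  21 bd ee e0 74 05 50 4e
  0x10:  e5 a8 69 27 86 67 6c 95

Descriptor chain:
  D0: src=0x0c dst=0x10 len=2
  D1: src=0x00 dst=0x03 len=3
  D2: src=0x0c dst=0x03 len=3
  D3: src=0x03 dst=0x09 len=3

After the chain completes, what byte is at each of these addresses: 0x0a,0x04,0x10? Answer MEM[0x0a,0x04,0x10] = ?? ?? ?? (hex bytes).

  after D0: wrote 2B at 0x10 = 7405
  after D1: wrote 3B at 0x03 = 45f04e
  after D2: wrote 3B at 0x03 = 740550
  after D3: wrote 3B at 0x09 = 740550
query mem[0x0a]=0x05, mem[0x04]=0x05, mem[0x10]=0x74

MEM[0x0a,0x04,0x10] = 05 05 74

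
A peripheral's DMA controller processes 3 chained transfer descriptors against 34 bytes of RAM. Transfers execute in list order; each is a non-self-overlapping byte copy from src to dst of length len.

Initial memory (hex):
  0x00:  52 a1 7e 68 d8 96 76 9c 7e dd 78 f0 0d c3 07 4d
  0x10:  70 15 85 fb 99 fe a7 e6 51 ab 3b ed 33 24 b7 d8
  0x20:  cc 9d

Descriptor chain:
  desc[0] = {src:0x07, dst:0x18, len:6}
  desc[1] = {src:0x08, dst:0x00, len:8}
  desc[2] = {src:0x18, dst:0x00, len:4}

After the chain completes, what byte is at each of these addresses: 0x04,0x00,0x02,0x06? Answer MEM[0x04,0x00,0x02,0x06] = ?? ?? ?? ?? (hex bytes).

MEM[0x04,0x00,0x02,0x06] = 0d 9c dd 07

#0 dst[0x18+6] := {0x9c,0x7e,0xdd,0x78,0xf0,0x0d}
#1 dst[0x00+8] := {0x7e,0xdd,0x78,0xf0,0x0d,0xc3,0x07,0x4d}
#2 dst[0x00+4] := {0x9c,0x7e,0xdd,0x78}
query mem[0x04]=0x0d, mem[0x00]=0x9c, mem[0x02]=0xdd, mem[0x06]=0x07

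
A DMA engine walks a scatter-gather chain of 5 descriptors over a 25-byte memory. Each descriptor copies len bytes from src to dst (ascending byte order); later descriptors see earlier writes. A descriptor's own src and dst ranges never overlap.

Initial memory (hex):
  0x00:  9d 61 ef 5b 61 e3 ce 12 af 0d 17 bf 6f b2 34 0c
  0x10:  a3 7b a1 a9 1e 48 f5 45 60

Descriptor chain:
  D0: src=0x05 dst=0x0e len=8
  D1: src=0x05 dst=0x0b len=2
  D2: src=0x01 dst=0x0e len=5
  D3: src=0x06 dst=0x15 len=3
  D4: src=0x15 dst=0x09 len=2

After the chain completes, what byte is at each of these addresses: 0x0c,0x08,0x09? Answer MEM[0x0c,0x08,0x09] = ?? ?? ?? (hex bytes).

MEM[0x0c,0x08,0x09] = ce af ce

  after D0: wrote 8B at 0x0e = e3ce12af0d17bf6f
  after D1: wrote 2B at 0x0b = e3ce
  after D2: wrote 5B at 0x0e = 61ef5b61e3
  after D3: wrote 3B at 0x15 = ce12af
  after D4: wrote 2B at 0x09 = ce12
query mem[0x0c]=0xce, mem[0x08]=0xaf, mem[0x09]=0xce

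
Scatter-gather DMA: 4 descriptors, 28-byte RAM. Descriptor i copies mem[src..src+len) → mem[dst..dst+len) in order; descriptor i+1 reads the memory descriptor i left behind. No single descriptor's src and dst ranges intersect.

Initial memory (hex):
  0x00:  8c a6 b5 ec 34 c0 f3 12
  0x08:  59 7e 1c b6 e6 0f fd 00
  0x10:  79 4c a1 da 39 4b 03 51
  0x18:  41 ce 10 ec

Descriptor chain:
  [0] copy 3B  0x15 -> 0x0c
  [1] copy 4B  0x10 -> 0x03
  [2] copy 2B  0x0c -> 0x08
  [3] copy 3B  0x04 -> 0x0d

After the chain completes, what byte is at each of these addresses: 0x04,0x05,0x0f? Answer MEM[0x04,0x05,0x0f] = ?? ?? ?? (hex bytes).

[0] 0x15->0x0c len=3 : 4b 03 51
[1] 0x10->0x03 len=4 : 79 4c a1 da
[2] 0x0c->0x08 len=2 : 4b 03
[3] 0x04->0x0d len=3 : 4c a1 da
query mem[0x04]=0x4c, mem[0x05]=0xa1, mem[0x0f]=0xda

MEM[0x04,0x05,0x0f] = 4c a1 da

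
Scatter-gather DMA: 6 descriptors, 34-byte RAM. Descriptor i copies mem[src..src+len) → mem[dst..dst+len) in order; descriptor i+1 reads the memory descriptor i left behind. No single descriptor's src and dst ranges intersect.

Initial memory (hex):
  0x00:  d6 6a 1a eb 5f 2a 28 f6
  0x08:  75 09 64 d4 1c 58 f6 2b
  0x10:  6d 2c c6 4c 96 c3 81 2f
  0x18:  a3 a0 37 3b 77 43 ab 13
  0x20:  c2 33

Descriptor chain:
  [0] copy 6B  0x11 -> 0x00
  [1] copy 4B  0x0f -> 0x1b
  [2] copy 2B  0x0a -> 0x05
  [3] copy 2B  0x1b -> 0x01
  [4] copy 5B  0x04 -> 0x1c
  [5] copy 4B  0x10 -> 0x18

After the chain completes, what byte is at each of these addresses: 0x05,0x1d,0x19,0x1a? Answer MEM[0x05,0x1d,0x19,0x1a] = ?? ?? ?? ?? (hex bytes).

[0] 0x11->0x00 len=6 : 2c c6 4c 96 c3 81
[1] 0x0f->0x1b len=4 : 2b 6d 2c c6
[2] 0x0a->0x05 len=2 : 64 d4
[3] 0x1b->0x01 len=2 : 2b 6d
[4] 0x04->0x1c len=5 : c3 64 d4 f6 75
[5] 0x10->0x18 len=4 : 6d 2c c6 4c
query mem[0x05]=0x64, mem[0x1d]=0x64, mem[0x19]=0x2c, mem[0x1a]=0xc6

MEM[0x05,0x1d,0x19,0x1a] = 64 64 2c c6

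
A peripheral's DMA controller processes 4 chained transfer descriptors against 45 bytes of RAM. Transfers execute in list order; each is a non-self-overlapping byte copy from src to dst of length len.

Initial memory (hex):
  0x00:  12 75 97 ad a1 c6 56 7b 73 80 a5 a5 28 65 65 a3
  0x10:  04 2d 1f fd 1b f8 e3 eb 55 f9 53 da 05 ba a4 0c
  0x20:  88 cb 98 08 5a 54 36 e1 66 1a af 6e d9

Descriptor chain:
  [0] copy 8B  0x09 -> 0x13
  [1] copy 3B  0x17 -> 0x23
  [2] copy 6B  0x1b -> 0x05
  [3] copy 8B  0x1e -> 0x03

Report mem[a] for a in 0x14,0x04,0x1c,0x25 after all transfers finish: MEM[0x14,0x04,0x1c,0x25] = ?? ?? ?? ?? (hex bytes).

MEM[0x14,0x04,0x1c,0x25] = a5 0c 05 a3

  after D0: wrote 8B at 0x13 = 80a5a5286565a304
  after D1: wrote 3B at 0x23 = 6565a3
  after D2: wrote 6B at 0x05 = da05baa40c88
  after D3: wrote 8B at 0x03 = a40c88cb986565a3
query mem[0x14]=0xa5, mem[0x04]=0x0c, mem[0x1c]=0x05, mem[0x25]=0xa3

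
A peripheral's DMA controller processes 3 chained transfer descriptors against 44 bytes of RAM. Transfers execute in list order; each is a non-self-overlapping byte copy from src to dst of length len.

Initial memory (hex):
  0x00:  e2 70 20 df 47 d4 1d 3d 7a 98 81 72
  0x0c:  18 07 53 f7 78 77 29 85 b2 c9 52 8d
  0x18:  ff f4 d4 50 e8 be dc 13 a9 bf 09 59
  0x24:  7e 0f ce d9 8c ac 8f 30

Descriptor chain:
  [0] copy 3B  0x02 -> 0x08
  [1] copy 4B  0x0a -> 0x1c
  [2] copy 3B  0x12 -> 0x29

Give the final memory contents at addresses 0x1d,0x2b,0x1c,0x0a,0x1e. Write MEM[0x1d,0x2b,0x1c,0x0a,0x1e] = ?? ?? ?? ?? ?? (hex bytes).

#0 dst[0x08+3] := {0x20,0xdf,0x47}
#1 dst[0x1c+4] := {0x47,0x72,0x18,0x07}
#2 dst[0x29+3] := {0x29,0x85,0xb2}
query mem[0x1d]=0x72, mem[0x2b]=0xb2, mem[0x1c]=0x47, mem[0x0a]=0x47, mem[0x1e]=0x18

MEM[0x1d,0x2b,0x1c,0x0a,0x1e] = 72 b2 47 47 18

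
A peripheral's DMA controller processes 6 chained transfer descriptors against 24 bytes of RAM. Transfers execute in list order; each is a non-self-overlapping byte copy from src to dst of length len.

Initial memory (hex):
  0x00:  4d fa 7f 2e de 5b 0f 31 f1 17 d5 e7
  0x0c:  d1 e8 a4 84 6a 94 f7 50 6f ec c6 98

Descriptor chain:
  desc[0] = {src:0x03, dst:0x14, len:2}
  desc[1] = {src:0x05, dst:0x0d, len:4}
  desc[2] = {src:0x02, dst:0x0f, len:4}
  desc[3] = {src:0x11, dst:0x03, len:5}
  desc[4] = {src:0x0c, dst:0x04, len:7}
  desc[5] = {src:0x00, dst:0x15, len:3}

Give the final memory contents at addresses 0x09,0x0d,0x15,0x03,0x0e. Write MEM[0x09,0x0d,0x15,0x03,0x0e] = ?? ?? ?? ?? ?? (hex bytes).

#0 dst[0x14+2] := {0x2e,0xde}
#1 dst[0x0d+4] := {0x5b,0x0f,0x31,0xf1}
#2 dst[0x0f+4] := {0x7f,0x2e,0xde,0x5b}
#3 dst[0x03+5] := {0xde,0x5b,0x50,0x2e,0xde}
#4 dst[0x04+7] := {0xd1,0x5b,0x0f,0x7f,0x2e,0xde,0x5b}
#5 dst[0x15+3] := {0x4d,0xfa,0x7f}
query mem[0x09]=0xde, mem[0x0d]=0x5b, mem[0x15]=0x4d, mem[0x03]=0xde, mem[0x0e]=0x0f

MEM[0x09,0x0d,0x15,0x03,0x0e] = de 5b 4d de 0f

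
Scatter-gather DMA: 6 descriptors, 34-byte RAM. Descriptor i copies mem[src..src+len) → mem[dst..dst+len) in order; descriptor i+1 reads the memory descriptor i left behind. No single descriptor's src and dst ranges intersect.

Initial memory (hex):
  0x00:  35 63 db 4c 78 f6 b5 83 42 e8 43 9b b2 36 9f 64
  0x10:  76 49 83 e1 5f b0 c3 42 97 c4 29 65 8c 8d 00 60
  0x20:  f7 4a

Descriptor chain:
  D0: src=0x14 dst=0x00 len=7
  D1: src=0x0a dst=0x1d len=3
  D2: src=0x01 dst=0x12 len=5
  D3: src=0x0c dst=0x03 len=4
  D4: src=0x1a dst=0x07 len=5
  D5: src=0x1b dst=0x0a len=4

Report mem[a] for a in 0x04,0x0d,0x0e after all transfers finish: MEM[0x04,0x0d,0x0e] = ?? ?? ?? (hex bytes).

MEM[0x04,0x0d,0x0e] = 36 9b 9f

D0: mem[0x00..0x06] <- [5f b0 c3 42 97 c4 29]
D1: mem[0x1d..0x1f] <- [43 9b b2]
D2: mem[0x12..0x16] <- [b0 c3 42 97 c4]
D3: mem[0x03..0x06] <- [b2 36 9f 64]
D4: mem[0x07..0x0b] <- [29 65 8c 43 9b]
D5: mem[0x0a..0x0d] <- [65 8c 43 9b]
query mem[0x04]=0x36, mem[0x0d]=0x9b, mem[0x0e]=0x9f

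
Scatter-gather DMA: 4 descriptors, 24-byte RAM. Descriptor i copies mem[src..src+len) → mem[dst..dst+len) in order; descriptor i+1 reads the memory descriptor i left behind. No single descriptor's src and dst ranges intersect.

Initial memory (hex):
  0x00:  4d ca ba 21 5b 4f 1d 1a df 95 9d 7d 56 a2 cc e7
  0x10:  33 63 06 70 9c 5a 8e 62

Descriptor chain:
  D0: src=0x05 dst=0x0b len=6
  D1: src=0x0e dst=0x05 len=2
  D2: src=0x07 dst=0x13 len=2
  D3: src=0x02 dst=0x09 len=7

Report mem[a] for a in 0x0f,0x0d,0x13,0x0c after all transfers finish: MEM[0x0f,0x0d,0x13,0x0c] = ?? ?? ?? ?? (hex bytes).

D0: mem[0x0b..0x10] <- [4f 1d 1a df 95 9d]
D1: mem[0x05..0x06] <- [df 95]
D2: mem[0x13..0x14] <- [1a df]
D3: mem[0x09..0x0f] <- [ba 21 5b df 95 1a df]
query mem[0x0f]=0xdf, mem[0x0d]=0x95, mem[0x13]=0x1a, mem[0x0c]=0xdf

MEM[0x0f,0x0d,0x13,0x0c] = df 95 1a df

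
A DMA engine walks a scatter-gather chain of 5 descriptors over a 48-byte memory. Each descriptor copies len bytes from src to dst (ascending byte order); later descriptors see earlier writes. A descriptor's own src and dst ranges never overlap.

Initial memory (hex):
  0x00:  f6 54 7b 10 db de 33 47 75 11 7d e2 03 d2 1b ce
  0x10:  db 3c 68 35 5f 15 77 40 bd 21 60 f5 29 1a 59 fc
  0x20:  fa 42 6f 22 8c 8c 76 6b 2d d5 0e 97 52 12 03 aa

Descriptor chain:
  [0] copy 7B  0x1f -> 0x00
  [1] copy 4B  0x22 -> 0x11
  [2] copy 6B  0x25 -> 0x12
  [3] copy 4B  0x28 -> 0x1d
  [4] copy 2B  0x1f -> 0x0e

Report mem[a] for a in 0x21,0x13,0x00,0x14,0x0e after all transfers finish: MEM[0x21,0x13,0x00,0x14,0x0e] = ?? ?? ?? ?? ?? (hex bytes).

[0] 0x1f->0x00 len=7 : fc fa 42 6f 22 8c 8c
[1] 0x22->0x11 len=4 : 6f 22 8c 8c
[2] 0x25->0x12 len=6 : 8c 76 6b 2d d5 0e
[3] 0x28->0x1d len=4 : 2d d5 0e 97
[4] 0x1f->0x0e len=2 : 0e 97
query mem[0x21]=0x42, mem[0x13]=0x76, mem[0x00]=0xfc, mem[0x14]=0x6b, mem[0x0e]=0x0e

MEM[0x21,0x13,0x00,0x14,0x0e] = 42 76 fc 6b 0e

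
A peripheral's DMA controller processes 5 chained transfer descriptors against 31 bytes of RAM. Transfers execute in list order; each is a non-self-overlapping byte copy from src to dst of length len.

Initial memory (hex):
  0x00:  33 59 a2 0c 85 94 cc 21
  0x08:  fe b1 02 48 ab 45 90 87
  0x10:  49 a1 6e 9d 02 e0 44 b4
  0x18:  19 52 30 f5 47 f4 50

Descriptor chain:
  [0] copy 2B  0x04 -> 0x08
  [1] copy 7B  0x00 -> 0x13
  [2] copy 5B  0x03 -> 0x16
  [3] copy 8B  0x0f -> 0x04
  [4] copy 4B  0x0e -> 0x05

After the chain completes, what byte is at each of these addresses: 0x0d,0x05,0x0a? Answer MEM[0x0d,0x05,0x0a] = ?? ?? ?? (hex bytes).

MEM[0x0d,0x05,0x0a] = 45 90 a2

[0] 0x04->0x08 len=2 : 85 94
[1] 0x00->0x13 len=7 : 33 59 a2 0c 85 94 cc
[2] 0x03->0x16 len=5 : 0c 85 94 cc 21
[3] 0x0f->0x04 len=8 : 87 49 a1 6e 33 59 a2 0c
[4] 0x0e->0x05 len=4 : 90 87 49 a1
query mem[0x0d]=0x45, mem[0x05]=0x90, mem[0x0a]=0xa2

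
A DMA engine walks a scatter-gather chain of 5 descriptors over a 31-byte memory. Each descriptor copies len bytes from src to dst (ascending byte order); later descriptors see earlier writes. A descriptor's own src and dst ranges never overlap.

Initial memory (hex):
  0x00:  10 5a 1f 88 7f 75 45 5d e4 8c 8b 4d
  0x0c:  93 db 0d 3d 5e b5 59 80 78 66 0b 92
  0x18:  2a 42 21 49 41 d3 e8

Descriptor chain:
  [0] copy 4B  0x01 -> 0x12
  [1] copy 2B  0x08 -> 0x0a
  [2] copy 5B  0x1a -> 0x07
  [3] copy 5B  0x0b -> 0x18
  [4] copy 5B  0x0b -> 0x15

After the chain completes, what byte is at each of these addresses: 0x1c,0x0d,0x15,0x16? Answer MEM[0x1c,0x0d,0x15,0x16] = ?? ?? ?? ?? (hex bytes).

D0: mem[0x12..0x15] <- [5a 1f 88 7f]
D1: mem[0x0a..0x0b] <- [e4 8c]
D2: mem[0x07..0x0b] <- [21 49 41 d3 e8]
D3: mem[0x18..0x1c] <- [e8 93 db 0d 3d]
D4: mem[0x15..0x19] <- [e8 93 db 0d 3d]
query mem[0x1c]=0x3d, mem[0x0d]=0xdb, mem[0x15]=0xe8, mem[0x16]=0x93

MEM[0x1c,0x0d,0x15,0x16] = 3d db e8 93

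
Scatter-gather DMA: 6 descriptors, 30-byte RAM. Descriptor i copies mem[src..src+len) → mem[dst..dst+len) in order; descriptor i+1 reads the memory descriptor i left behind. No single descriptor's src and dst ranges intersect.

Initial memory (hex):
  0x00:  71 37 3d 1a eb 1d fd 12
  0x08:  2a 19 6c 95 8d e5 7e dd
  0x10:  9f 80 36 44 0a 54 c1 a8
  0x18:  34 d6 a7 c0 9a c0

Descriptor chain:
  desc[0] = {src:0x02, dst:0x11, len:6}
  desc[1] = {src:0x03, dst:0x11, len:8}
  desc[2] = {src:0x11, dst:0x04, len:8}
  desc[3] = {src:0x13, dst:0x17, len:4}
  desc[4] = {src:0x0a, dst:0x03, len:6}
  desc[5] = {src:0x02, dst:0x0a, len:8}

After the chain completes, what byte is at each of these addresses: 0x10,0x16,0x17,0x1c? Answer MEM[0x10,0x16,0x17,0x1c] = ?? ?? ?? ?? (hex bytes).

MEM[0x10,0x16,0x17,0x1c] = dd 2a 1d 9a

D0: mem[0x11..0x16] <- [3d 1a eb 1d fd 12]
D1: mem[0x11..0x18] <- [1a eb 1d fd 12 2a 19 6c]
D2: mem[0x04..0x0b] <- [1a eb 1d fd 12 2a 19 6c]
D3: mem[0x17..0x1a] <- [1d fd 12 2a]
D4: mem[0x03..0x08] <- [19 6c 8d e5 7e dd]
D5: mem[0x0a..0x11] <- [3d 19 6c 8d e5 7e dd 2a]
query mem[0x10]=0xdd, mem[0x16]=0x2a, mem[0x17]=0x1d, mem[0x1c]=0x9a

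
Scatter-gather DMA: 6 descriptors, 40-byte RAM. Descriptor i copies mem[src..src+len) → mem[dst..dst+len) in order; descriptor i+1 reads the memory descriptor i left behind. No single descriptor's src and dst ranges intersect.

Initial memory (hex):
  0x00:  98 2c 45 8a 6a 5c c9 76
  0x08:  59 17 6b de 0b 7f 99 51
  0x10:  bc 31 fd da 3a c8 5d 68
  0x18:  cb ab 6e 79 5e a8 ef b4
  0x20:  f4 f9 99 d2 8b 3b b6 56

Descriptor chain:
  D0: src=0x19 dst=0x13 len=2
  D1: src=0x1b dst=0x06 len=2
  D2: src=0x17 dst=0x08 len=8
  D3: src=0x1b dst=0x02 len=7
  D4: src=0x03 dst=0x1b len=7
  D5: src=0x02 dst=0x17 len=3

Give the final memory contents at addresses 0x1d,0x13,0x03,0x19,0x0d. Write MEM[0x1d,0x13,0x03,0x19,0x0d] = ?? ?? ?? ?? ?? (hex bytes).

MEM[0x1d,0x13,0x03,0x19,0x0d] = ef ab 5e a8 5e

D0: mem[0x13..0x14] <- [ab 6e]
D1: mem[0x06..0x07] <- [79 5e]
D2: mem[0x08..0x0f] <- [68 cb ab 6e 79 5e a8 ef]
D3: mem[0x02..0x08] <- [79 5e a8 ef b4 f4 f9]
D4: mem[0x1b..0x21] <- [5e a8 ef b4 f4 f9 cb]
D5: mem[0x17..0x19] <- [79 5e a8]
query mem[0x1d]=0xef, mem[0x13]=0xab, mem[0x03]=0x5e, mem[0x19]=0xa8, mem[0x0d]=0x5e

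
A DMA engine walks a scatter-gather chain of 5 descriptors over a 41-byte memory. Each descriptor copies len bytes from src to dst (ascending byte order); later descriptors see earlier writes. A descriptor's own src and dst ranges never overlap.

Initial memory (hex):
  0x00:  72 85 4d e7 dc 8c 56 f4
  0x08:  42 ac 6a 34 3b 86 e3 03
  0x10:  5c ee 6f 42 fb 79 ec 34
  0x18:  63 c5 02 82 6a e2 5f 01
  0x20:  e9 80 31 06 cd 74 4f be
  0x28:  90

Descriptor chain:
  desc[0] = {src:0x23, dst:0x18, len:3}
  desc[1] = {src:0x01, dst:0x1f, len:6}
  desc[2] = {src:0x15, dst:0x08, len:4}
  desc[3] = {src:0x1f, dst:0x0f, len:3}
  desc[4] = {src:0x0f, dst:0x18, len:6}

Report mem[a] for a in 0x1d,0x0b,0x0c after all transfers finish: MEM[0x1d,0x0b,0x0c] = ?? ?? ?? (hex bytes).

MEM[0x1d,0x0b,0x0c] = fb 06 3b

  after D0: wrote 3B at 0x18 = 06cd74
  after D1: wrote 6B at 0x1f = 854de7dc8c56
  after D2: wrote 4B at 0x08 = 79ec3406
  after D3: wrote 3B at 0x0f = 854de7
  after D4: wrote 6B at 0x18 = 854de76f42fb
query mem[0x1d]=0xfb, mem[0x0b]=0x06, mem[0x0c]=0x3b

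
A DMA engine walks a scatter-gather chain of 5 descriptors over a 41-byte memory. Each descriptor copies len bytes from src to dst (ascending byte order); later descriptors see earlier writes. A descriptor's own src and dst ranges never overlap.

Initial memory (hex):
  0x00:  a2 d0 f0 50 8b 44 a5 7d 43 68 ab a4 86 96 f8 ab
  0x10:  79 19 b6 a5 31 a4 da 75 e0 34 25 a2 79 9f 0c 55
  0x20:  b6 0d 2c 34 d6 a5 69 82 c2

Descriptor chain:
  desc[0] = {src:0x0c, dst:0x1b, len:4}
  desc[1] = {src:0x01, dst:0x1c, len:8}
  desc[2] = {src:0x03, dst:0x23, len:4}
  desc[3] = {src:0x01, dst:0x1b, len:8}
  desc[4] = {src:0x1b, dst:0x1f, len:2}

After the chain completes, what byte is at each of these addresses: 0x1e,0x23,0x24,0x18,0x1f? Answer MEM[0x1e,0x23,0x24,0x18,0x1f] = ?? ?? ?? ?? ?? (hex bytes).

MEM[0x1e,0x23,0x24,0x18,0x1f] = 8b 50 8b e0 d0

#0 dst[0x1b+4] := {0x86,0x96,0xf8,0xab}
#1 dst[0x1c+8] := {0xd0,0xf0,0x50,0x8b,0x44,0xa5,0x7d,0x43}
#2 dst[0x23+4] := {0x50,0x8b,0x44,0xa5}
#3 dst[0x1b+8] := {0xd0,0xf0,0x50,0x8b,0x44,0xa5,0x7d,0x43}
#4 dst[0x1f+2] := {0xd0,0xf0}
query mem[0x1e]=0x8b, mem[0x23]=0x50, mem[0x24]=0x8b, mem[0x18]=0xe0, mem[0x1f]=0xd0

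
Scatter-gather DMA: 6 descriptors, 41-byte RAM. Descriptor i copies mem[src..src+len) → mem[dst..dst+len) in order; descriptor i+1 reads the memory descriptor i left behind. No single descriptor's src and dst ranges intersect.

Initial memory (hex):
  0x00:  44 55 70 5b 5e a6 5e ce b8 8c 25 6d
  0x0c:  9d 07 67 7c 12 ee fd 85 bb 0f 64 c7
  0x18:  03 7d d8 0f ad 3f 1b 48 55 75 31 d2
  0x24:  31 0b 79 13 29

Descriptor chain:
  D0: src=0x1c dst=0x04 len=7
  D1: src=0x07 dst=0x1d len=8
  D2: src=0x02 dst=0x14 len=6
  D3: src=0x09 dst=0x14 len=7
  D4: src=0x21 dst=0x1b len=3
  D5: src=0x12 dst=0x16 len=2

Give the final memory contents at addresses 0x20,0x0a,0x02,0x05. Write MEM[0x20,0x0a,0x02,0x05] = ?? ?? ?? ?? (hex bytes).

MEM[0x20,0x0a,0x02,0x05] = 31 31 70 3f

  after D0: wrote 7B at 0x04 = ad3f1b48557531
  after D1: wrote 8B at 0x1d = 485575316d9d0767
  after D2: wrote 6B at 0x14 = 705bad3f1b48
  after D3: wrote 7B at 0x14 = 75316d9d07677c
  after D4: wrote 3B at 0x1b = 6d9d07
  after D5: wrote 2B at 0x16 = fd85
query mem[0x20]=0x31, mem[0x0a]=0x31, mem[0x02]=0x70, mem[0x05]=0x3f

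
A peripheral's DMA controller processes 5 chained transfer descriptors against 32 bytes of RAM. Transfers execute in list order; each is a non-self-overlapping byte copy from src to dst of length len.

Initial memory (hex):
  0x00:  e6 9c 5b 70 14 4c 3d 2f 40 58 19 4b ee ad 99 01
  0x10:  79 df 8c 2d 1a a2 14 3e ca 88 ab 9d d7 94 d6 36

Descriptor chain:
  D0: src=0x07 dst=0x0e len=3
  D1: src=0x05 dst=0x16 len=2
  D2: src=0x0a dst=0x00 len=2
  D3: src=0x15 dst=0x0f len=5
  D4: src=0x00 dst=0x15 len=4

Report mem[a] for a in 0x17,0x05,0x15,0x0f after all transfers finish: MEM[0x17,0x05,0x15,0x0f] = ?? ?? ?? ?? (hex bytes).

#0 dst[0x0e+3] := {0x2f,0x40,0x58}
#1 dst[0x16+2] := {0x4c,0x3d}
#2 dst[0x00+2] := {0x19,0x4b}
#3 dst[0x0f+5] := {0xa2,0x4c,0x3d,0xca,0x88}
#4 dst[0x15+4] := {0x19,0x4b,0x5b,0x70}
query mem[0x17]=0x5b, mem[0x05]=0x4c, mem[0x15]=0x19, mem[0x0f]=0xa2

MEM[0x17,0x05,0x15,0x0f] = 5b 4c 19 a2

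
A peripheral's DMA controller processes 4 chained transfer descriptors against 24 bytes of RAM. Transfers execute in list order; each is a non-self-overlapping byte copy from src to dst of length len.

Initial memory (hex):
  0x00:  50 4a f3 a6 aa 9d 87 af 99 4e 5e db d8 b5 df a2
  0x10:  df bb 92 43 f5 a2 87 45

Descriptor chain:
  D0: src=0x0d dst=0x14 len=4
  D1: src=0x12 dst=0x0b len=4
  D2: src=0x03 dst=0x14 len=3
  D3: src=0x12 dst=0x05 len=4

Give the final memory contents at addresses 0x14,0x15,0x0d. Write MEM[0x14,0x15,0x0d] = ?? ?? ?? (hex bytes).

MEM[0x14,0x15,0x0d] = a6 aa b5

D0: mem[0x14..0x17] <- [b5 df a2 df]
D1: mem[0x0b..0x0e] <- [92 43 b5 df]
D2: mem[0x14..0x16] <- [a6 aa 9d]
D3: mem[0x05..0x08] <- [92 43 a6 aa]
query mem[0x14]=0xa6, mem[0x15]=0xaa, mem[0x0d]=0xb5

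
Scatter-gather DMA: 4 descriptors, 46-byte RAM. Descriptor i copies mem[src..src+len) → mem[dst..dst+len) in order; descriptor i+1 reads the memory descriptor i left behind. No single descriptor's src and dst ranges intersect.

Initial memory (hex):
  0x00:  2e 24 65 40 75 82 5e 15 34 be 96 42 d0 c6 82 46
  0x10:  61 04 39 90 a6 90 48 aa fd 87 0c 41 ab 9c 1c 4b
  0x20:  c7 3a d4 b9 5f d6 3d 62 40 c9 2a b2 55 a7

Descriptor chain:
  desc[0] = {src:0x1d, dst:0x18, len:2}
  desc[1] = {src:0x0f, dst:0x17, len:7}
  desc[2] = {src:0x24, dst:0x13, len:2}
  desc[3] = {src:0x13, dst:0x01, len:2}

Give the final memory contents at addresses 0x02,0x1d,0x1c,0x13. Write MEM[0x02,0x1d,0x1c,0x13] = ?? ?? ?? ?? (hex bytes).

D0: mem[0x18..0x19] <- [9c 1c]
D1: mem[0x17..0x1d] <- [46 61 04 39 90 a6 90]
D2: mem[0x13..0x14] <- [5f d6]
D3: mem[0x01..0x02] <- [5f d6]
query mem[0x02]=0xd6, mem[0x1d]=0x90, mem[0x1c]=0xa6, mem[0x13]=0x5f

MEM[0x02,0x1d,0x1c,0x13] = d6 90 a6 5f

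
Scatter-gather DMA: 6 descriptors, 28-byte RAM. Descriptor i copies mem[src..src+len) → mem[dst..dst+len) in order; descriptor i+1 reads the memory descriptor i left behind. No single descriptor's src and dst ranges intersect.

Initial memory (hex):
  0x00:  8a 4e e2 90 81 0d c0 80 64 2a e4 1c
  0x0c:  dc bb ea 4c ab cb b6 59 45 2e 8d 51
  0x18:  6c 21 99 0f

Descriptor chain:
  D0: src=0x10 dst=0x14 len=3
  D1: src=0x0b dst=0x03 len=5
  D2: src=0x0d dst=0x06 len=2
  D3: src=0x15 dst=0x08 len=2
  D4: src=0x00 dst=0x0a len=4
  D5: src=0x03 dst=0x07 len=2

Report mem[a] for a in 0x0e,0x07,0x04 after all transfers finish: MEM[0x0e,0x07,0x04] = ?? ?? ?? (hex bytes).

#0 dst[0x14+3] := {0xab,0xcb,0xb6}
#1 dst[0x03+5] := {0x1c,0xdc,0xbb,0xea,0x4c}
#2 dst[0x06+2] := {0xbb,0xea}
#3 dst[0x08+2] := {0xcb,0xb6}
#4 dst[0x0a+4] := {0x8a,0x4e,0xe2,0x1c}
#5 dst[0x07+2] := {0x1c,0xdc}
query mem[0x0e]=0xea, mem[0x07]=0x1c, mem[0x04]=0xdc

MEM[0x0e,0x07,0x04] = ea 1c dc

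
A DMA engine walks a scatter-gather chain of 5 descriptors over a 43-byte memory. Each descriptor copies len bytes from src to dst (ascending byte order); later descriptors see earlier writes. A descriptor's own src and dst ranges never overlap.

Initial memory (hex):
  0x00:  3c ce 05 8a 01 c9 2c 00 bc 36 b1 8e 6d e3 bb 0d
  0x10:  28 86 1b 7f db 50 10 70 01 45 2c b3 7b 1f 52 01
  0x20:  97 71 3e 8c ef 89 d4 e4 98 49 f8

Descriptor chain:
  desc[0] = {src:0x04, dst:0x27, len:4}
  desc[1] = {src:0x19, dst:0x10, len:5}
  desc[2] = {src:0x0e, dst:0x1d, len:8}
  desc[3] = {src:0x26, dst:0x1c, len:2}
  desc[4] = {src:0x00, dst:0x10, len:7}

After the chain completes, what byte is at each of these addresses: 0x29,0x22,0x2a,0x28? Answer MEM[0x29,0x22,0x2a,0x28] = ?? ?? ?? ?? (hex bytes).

MEM[0x29,0x22,0x2a,0x28] = 2c 7b 00 c9

[0] 0x04->0x27 len=4 : 01 c9 2c 00
[1] 0x19->0x10 len=5 : 45 2c b3 7b 1f
[2] 0x0e->0x1d len=8 : bb 0d 45 2c b3 7b 1f 50
[3] 0x26->0x1c len=2 : d4 01
[4] 0x00->0x10 len=7 : 3c ce 05 8a 01 c9 2c
query mem[0x29]=0x2c, mem[0x22]=0x7b, mem[0x2a]=0x00, mem[0x28]=0xc9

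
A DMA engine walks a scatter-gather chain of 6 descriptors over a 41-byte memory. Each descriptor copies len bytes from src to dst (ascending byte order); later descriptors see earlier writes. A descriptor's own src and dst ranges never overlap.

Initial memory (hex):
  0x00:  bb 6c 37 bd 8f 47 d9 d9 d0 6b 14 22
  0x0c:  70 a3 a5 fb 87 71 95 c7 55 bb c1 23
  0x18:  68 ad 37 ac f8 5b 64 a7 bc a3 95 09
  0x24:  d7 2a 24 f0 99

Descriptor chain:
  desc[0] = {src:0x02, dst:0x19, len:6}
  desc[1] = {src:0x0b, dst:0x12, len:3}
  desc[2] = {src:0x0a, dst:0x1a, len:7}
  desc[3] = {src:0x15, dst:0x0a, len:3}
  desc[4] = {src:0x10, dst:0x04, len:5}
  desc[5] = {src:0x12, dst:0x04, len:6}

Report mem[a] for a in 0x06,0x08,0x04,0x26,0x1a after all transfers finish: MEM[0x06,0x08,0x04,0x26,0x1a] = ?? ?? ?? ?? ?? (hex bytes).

MEM[0x06,0x08,0x04,0x26,0x1a] = a3 c1 22 24 14

  after D0: wrote 6B at 0x19 = 37bd8f47d9d9
  after D1: wrote 3B at 0x12 = 2270a3
  after D2: wrote 7B at 0x1a = 142270a3a5fb87
  after D3: wrote 3B at 0x0a = bbc123
  after D4: wrote 5B at 0x04 = 87712270a3
  after D5: wrote 6B at 0x04 = 2270a3bbc123
query mem[0x06]=0xa3, mem[0x08]=0xc1, mem[0x04]=0x22, mem[0x26]=0x24, mem[0x1a]=0x14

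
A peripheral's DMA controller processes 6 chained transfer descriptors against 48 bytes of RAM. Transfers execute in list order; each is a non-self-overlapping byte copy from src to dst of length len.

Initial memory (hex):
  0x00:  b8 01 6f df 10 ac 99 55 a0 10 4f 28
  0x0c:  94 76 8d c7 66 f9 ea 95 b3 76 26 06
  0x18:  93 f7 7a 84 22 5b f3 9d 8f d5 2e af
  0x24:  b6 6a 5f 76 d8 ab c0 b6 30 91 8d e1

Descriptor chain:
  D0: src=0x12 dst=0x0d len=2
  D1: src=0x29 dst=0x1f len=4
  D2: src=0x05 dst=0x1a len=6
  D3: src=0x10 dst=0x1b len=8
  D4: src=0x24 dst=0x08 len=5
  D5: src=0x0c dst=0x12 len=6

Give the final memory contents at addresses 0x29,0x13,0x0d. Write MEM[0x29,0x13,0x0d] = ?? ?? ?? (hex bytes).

MEM[0x29,0x13,0x0d] = ab ea ea

D0: mem[0x0d..0x0e] <- [ea 95]
D1: mem[0x1f..0x22] <- [ab c0 b6 30]
D2: mem[0x1a..0x1f] <- [ac 99 55 a0 10 4f]
D3: mem[0x1b..0x22] <- [66 f9 ea 95 b3 76 26 06]
D4: mem[0x08..0x0c] <- [b6 6a 5f 76 d8]
D5: mem[0x12..0x17] <- [d8 ea 95 c7 66 f9]
query mem[0x29]=0xab, mem[0x13]=0xea, mem[0x0d]=0xea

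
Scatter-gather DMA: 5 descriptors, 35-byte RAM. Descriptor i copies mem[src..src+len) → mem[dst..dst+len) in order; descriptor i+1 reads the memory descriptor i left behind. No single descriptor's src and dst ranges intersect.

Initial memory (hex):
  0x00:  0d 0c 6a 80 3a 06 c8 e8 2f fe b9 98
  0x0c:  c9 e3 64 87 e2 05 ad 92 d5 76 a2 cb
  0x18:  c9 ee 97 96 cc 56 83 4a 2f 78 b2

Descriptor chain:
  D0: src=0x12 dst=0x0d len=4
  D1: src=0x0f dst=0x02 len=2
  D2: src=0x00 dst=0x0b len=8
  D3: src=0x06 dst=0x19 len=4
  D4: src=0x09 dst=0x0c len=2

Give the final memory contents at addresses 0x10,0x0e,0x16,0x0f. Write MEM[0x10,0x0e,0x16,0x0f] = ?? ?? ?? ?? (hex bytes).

MEM[0x10,0x0e,0x16,0x0f] = 06 76 a2 3a

#0 dst[0x0d+4] := {0xad,0x92,0xd5,0x76}
#1 dst[0x02+2] := {0xd5,0x76}
#2 dst[0x0b+8] := {0x0d,0x0c,0xd5,0x76,0x3a,0x06,0xc8,0xe8}
#3 dst[0x19+4] := {0xc8,0xe8,0x2f,0xfe}
#4 dst[0x0c+2] := {0xfe,0xb9}
query mem[0x10]=0x06, mem[0x0e]=0x76, mem[0x16]=0xa2, mem[0x0f]=0x3a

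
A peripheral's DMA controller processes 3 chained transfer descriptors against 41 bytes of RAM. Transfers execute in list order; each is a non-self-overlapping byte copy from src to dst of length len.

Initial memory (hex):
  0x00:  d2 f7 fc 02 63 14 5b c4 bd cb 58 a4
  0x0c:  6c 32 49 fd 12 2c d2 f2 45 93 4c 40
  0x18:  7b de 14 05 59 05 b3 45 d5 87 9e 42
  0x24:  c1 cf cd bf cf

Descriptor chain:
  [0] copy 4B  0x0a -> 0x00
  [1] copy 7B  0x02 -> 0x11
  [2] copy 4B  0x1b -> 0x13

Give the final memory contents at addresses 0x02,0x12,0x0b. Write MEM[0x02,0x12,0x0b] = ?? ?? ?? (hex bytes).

MEM[0x02,0x12,0x0b] = 6c 32 a4

#0 dst[0x00+4] := {0x58,0xa4,0x6c,0x32}
#1 dst[0x11+7] := {0x6c,0x32,0x63,0x14,0x5b,0xc4,0xbd}
#2 dst[0x13+4] := {0x05,0x59,0x05,0xb3}
query mem[0x02]=0x6c, mem[0x12]=0x32, mem[0x0b]=0xa4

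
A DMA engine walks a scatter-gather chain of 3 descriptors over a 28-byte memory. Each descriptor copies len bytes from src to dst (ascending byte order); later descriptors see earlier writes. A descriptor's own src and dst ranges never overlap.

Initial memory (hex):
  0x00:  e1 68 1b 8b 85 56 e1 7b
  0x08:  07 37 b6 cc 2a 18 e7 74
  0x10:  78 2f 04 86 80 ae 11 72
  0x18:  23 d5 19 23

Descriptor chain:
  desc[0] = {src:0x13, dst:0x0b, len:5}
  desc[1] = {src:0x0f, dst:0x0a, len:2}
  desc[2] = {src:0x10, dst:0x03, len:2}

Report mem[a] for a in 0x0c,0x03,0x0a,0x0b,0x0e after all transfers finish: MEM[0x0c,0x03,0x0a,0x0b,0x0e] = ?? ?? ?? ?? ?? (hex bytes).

MEM[0x0c,0x03,0x0a,0x0b,0x0e] = 80 78 72 78 11

#0 dst[0x0b+5] := {0x86,0x80,0xae,0x11,0x72}
#1 dst[0x0a+2] := {0x72,0x78}
#2 dst[0x03+2] := {0x78,0x2f}
query mem[0x0c]=0x80, mem[0x03]=0x78, mem[0x0a]=0x72, mem[0x0b]=0x78, mem[0x0e]=0x11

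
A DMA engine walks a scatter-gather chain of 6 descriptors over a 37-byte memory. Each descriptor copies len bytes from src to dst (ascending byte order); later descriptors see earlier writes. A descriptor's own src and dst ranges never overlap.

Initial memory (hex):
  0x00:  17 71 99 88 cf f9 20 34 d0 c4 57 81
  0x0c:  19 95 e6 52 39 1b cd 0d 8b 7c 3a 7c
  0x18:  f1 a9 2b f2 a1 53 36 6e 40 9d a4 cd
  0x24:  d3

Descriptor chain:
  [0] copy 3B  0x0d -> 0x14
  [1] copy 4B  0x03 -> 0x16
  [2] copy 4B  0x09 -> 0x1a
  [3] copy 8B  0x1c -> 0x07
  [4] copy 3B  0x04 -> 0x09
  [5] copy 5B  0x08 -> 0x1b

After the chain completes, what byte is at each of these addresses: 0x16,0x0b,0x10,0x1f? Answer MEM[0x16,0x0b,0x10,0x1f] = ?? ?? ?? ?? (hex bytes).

MEM[0x16,0x0b,0x10,0x1f] = 88 20 39 9d

#0 dst[0x14+3] := {0x95,0xe6,0x52}
#1 dst[0x16+4] := {0x88,0xcf,0xf9,0x20}
#2 dst[0x1a+4] := {0xc4,0x57,0x81,0x19}
#3 dst[0x07+8] := {0x81,0x19,0x36,0x6e,0x40,0x9d,0xa4,0xcd}
#4 dst[0x09+3] := {0xcf,0xf9,0x20}
#5 dst[0x1b+5] := {0x19,0xcf,0xf9,0x20,0x9d}
query mem[0x16]=0x88, mem[0x0b]=0x20, mem[0x10]=0x39, mem[0x1f]=0x9d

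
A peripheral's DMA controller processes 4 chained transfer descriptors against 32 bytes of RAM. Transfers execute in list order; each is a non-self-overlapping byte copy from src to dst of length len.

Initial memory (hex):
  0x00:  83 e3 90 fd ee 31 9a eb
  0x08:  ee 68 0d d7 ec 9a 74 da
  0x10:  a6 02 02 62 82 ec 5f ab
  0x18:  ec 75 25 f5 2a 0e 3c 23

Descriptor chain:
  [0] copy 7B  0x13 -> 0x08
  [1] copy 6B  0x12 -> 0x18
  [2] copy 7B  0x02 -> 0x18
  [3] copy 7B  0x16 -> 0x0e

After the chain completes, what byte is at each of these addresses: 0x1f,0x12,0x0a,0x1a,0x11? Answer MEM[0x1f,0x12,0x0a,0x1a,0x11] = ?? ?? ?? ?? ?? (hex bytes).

MEM[0x1f,0x12,0x0a,0x1a,0x11] = 23 ee ec ee fd

#0 dst[0x08+7] := {0x62,0x82,0xec,0x5f,0xab,0xec,0x75}
#1 dst[0x18+6] := {0x02,0x62,0x82,0xec,0x5f,0xab}
#2 dst[0x18+7] := {0x90,0xfd,0xee,0x31,0x9a,0xeb,0x62}
#3 dst[0x0e+7] := {0x5f,0xab,0x90,0xfd,0xee,0x31,0x9a}
query mem[0x1f]=0x23, mem[0x12]=0xee, mem[0x0a]=0xec, mem[0x1a]=0xee, mem[0x11]=0xfd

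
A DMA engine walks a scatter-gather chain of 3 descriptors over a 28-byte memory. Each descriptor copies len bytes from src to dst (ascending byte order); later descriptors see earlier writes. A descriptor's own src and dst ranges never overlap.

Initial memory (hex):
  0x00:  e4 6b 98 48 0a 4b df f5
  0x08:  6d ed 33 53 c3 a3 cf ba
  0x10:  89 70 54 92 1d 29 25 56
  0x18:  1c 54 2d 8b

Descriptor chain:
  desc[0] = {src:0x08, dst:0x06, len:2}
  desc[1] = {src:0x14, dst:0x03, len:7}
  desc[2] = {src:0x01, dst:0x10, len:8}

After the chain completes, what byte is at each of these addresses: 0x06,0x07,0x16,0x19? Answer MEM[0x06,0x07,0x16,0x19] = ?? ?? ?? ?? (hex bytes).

MEM[0x06,0x07,0x16,0x19] = 56 1c 1c 54

D0: mem[0x06..0x07] <- [6d ed]
D1: mem[0x03..0x09] <- [1d 29 25 56 1c 54 2d]
D2: mem[0x10..0x17] <- [6b 98 1d 29 25 56 1c 54]
query mem[0x06]=0x56, mem[0x07]=0x1c, mem[0x16]=0x1c, mem[0x19]=0x54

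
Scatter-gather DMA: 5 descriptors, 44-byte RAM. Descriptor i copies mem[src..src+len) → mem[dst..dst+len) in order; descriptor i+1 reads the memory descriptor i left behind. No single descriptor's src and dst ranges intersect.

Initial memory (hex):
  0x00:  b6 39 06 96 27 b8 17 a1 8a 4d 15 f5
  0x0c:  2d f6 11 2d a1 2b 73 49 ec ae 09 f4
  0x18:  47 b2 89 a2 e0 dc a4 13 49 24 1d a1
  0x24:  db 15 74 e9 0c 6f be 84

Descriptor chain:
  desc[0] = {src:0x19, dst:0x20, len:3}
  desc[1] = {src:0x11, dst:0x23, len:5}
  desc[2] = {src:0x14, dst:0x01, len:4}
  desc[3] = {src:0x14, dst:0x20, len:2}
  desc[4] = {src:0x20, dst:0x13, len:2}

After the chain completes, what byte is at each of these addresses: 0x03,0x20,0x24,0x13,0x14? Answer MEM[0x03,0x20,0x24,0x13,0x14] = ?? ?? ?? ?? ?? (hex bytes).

MEM[0x03,0x20,0x24,0x13,0x14] = 09 ec 73 ec ae

[0] 0x19->0x20 len=3 : b2 89 a2
[1] 0x11->0x23 len=5 : 2b 73 49 ec ae
[2] 0x14->0x01 len=4 : ec ae 09 f4
[3] 0x14->0x20 len=2 : ec ae
[4] 0x20->0x13 len=2 : ec ae
query mem[0x03]=0x09, mem[0x20]=0xec, mem[0x24]=0x73, mem[0x13]=0xec, mem[0x14]=0xae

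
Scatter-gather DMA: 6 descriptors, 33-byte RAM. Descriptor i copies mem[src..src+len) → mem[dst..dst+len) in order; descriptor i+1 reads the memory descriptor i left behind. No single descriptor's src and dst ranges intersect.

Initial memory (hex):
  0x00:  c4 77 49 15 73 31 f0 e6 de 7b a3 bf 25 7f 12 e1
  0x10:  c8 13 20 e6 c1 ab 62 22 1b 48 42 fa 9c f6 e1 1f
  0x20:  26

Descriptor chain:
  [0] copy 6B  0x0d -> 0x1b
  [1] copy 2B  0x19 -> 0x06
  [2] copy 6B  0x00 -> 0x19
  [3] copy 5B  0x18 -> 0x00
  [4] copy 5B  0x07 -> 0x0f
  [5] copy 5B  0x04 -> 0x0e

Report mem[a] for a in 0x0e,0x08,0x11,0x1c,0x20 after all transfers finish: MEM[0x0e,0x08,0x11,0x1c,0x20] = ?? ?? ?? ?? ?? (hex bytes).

  after D0: wrote 6B at 0x1b = 7f12e1c81320
  after D1: wrote 2B at 0x06 = 4842
  after D2: wrote 6B at 0x19 = c47749157331
  after D3: wrote 5B at 0x00 = 1bc4774915
  after D4: wrote 5B at 0x0f = 42de7ba3bf
  after D5: wrote 5B at 0x0e = 15314842de
query mem[0x0e]=0x15, mem[0x08]=0xde, mem[0x11]=0x42, mem[0x1c]=0x15, mem[0x20]=0x20

MEM[0x0e,0x08,0x11,0x1c,0x20] = 15 de 42 15 20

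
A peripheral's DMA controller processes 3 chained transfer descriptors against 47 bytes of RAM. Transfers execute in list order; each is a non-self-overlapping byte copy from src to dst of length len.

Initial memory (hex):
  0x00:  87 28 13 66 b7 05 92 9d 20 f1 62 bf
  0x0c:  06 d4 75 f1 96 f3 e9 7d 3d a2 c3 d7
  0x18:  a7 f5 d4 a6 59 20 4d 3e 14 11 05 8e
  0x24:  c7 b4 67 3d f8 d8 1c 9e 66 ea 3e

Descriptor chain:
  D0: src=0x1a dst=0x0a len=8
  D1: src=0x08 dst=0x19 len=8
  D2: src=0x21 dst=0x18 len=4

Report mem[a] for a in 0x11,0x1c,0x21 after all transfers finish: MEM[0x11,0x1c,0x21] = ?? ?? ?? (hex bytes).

MEM[0x11,0x1c,0x21] = 11 a6 11

#0 dst[0x0a+8] := {0xd4,0xa6,0x59,0x20,0x4d,0x3e,0x14,0x11}
#1 dst[0x19+8] := {0x20,0xf1,0xd4,0xa6,0x59,0x20,0x4d,0x3e}
#2 dst[0x18+4] := {0x11,0x05,0x8e,0xc7}
query mem[0x11]=0x11, mem[0x1c]=0xa6, mem[0x21]=0x11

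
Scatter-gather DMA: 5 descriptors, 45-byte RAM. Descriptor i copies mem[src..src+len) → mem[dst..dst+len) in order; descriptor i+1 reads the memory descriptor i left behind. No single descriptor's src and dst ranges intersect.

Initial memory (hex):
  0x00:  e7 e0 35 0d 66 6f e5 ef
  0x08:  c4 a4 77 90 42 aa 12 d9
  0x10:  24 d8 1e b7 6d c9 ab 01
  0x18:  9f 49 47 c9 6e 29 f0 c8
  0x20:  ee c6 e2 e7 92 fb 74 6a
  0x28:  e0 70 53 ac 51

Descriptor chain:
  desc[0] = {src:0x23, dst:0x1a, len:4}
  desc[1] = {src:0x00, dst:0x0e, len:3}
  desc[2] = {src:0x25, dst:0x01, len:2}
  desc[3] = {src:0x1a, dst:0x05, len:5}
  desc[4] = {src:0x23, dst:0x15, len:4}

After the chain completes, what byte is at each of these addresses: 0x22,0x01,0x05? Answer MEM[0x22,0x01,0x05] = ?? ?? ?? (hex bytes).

  after D0: wrote 4B at 0x1a = e792fb74
  after D1: wrote 3B at 0x0e = e7e035
  after D2: wrote 2B at 0x01 = fb74
  after D3: wrote 5B at 0x05 = e792fb74f0
  after D4: wrote 4B at 0x15 = e792fb74
query mem[0x22]=0xe2, mem[0x01]=0xfb, mem[0x05]=0xe7

MEM[0x22,0x01,0x05] = e2 fb e7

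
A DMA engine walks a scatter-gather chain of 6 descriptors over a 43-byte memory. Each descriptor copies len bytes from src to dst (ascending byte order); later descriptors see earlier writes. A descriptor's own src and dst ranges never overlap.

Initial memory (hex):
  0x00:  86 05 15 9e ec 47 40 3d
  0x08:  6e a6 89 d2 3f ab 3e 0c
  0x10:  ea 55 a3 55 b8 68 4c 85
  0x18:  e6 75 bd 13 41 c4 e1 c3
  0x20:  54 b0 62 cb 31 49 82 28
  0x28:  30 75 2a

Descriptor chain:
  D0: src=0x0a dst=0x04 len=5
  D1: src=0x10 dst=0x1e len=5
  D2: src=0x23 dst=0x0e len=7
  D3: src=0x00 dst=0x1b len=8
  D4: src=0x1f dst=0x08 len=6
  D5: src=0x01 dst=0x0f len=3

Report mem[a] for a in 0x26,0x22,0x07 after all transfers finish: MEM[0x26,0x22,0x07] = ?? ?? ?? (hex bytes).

MEM[0x26,0x22,0x07] = 82 ab ab

  after D0: wrote 5B at 0x04 = 89d23fab3e
  after D1: wrote 5B at 0x1e = ea55a355b8
  after D2: wrote 7B at 0x0e = cb314982283075
  after D3: wrote 8B at 0x1b = 8605159e89d23fab
  after D4: wrote 6B at 0x08 = 89d23fabcb31
  after D5: wrote 3B at 0x0f = 05159e
query mem[0x26]=0x82, mem[0x22]=0xab, mem[0x07]=0xab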